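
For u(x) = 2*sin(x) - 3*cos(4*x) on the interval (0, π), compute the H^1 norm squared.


||u||_{H^1(0,π)}^2 = 136/5 + 161*π/2

u'(x) = 12*sin(4*x) + 2*cos(x).
Expand u² and (u')² and integrate term by term on (0, π), using: for integers n ≥ 1, ∫_0^π sin²(nx) dx = ∫_0^π cos²(nx) dx = π/2; for n ≠ n', ∫_0^π sin(nx)sin(n'x) dx = ∫_0^π cos(nx)cos(n'x) dx = 0; and by product-to-sum, ∫_0^π sin(nx)cos(n'x) dx = ½∫_0^π [sin((n+n')x) + sin((n−n')x)] dx, which is 0 when n+n' is even and 2n/(n²−n'²) when n+n' is odd (it need not vanish on (0, π)).
  u² squared terms: (-3)²·∫cos(4x)² dx = 9·π/2 = 9*π/2;  (2)²·∫sin(x)² dx = 4·π/2 = 2*π.
  u² cross terms: 2·(-3)·(2)·∫cos(4x)·sin(x) dx = -12·(-2/15) = 8/5.
  So ∫_0^π u² dx = 9*π/2 + 2*π + 8/5 = 8/5 + 13*π/2.
  (u')² squared terms: (2)²·∫cos(x)² dx = 4·π/2 = 2*π;  (12)²·∫sin(4x)² dx = 144·π/2 = 72*π.
  (u')² cross terms: 2·(2)·(12)·∫cos(x)·sin(4x) dx = 48·(8/15) = 128/5.
  So ∫_0^π (u')² dx = 2*π + 72*π + 128/5 = 128/5 + 74*π.
||u||_{H^1}^2 = (8/5 + 13*π/2) + (128/5 + 74*π) = 136/5 + 161*π/2.


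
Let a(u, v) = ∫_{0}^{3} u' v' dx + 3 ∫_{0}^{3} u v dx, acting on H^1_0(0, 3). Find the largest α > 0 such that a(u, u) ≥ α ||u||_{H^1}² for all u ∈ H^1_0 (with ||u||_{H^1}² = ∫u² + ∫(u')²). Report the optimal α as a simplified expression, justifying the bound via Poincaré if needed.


α = 1

Coercivity of a(·,·) on H^1_0(0, 3) means a(u, u) ≥ α ||u||_{H^1}² for every u ∈ H^1_0.
The interval has length L = 3, and Poincaré/coercivity depend only on L. Here a(u, u) = ∫(u')² + (3)·∫u².
Here c = 3 ≥ 1, so a(u,u) = ∫(u')² + c∫u² ≥ ∫(u')² + ∫u² = ||u||_{H^1}², i.e. α = 1 works. No larger α is possible: a(u,u) ≥ α||u||_{H^1}² means (1−α)∫(u')² ≥ (α−c)∫u², and for the modes u_n = sin(nπ(x−x₀)/L) (x₀ the left endpoint) one has ∫u_n²/∫(u_n')² = (L/(nπ))² → 0, so a(u_n,u_n)/||u_n||_{H^1}² → 1. Hence the optimal constant is α = 1.
Therefore α = 1.


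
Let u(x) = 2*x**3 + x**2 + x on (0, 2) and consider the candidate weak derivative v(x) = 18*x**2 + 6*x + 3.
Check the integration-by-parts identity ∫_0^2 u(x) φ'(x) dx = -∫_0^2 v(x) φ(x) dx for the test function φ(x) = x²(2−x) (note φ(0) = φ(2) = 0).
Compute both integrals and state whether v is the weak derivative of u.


LHS = -52/3, RHS = -52. No, v is not the weak derivative of u.

u(x) = 2*x**3 + x**2 + x, classical derivative u'(x) = 6*x**2 + 2*x + 1.
φ(x) = x²(2−x), so φ'(x) = x*(4 - 3*x).
Note φ(0) = φ(2) = 0, so the boundary term u·φ vanishes.
LHS = ∫_0^2 u(x) φ'(x) dx = ∫_0^2 (-6*x^5 + 5*x^4 + x^3 + 4*x^2) dx. Term by term:
  ∫_0^2 -6*x^5 dx = -64;  ∫_0^2 5*x^4 dx = 32;  ∫_0^2 x^3 dx = 4;
  ∫_0^2 4*x^2 dx = 32/3.
Sum: -64 + 32 + 4 + 32/3 = -52/3.
So LHS = -52/3.
∫_0^2 v(x) φ(x) dx = ∫_0^2 (-18*x^5 + 30*x^4 + 9*x^3 + 6*x^2) dx. Term by term:
  ∫_0^2 -18*x^5 dx = -192;  ∫_0^2 30*x^4 dx = 192;  ∫_0^2 9*x^3 dx = 36;
  ∫_0^2 6*x^2 dx = 16.
Sum: -192 + 192 + 36 + 16 = 52.
So RHS = -∫_0^2 v(x) φ(x) dx = -52.
LHS − RHS = 104/3 ≠ 0, so the identity fails.
(For a valid weak derivative the identity must hold for EVERY test function, in particular this one. The failure shows v is NOT the weak derivative of u.)
Correct weak derivative would be u'(x) = 6*x**2 + 2*x + 1.


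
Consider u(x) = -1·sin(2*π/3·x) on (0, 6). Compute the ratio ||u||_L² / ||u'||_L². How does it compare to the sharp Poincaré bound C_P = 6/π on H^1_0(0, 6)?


||u||_L² / ||u'||_L² = 3/(2*π) < C_P = 6/π.

u(x) = -1·sin(2*π/3·x), so u'(x) = -2*π*cos(2*π*x/3)/3.
Writing u(x) = A·sin(kπx/L) with A = -1 and k = 4, use ∫_0^L sin²(kπx/L) dx = L/2 and ∫_0^L cos²(kπx/L) dx = L/2.
u² = 1·sin²(2*π/3·x) and (u')² = 4*π^2/9·cos²(2*π/3·x), and each of sin², cos² integrates to L/2 = 3 over (0, 6).
∫_0^6 u² dx = 3, so ||u||_L² = sqrt(3).
∫_0^6 (u')² dx = 4*π^2/3, so ||u'||_L² = 2*sqrt(3)*π/3.
Ratio ||u||_L² / ||u'||_L² = 3/(2*π).
Sharp Poincaré constant on H^1_0(0, 6) is C_P = L/π = 6/π, achieved by sin(π/6·x).
This is the k = 4 harmonic; the ratio L/(kπ) is strictly less than C_P = L/π, consistent with the sharp inequality ||u||_L² ≤ C_P ||u'||_L².


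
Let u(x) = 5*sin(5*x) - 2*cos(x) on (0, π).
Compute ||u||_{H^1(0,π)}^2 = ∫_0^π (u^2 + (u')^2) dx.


||u||_{H^1(0,π)}^2 = 329*π

u'(x) = 2*sin(x) + 25*cos(5*x).
Expand u² and (u')² and integrate term by term on (0, π), using: for integers n ≥ 1, ∫_0^π sin²(nx) dx = ∫_0^π cos²(nx) dx = π/2; for n ≠ n', ∫_0^π sin(nx)sin(n'x) dx = ∫_0^π cos(nx)cos(n'x) dx = 0; and by product-to-sum, ∫_0^π sin(nx)cos(n'x) dx = ½∫_0^π [sin((n+n')x) + sin((n−n')x)] dx, which is 0 when n+n' is even and 2n/(n²−n'²) when n+n' is odd (it need not vanish on (0, π)).
  u² squared terms: (-2)²·∫cos(x)² dx = 4·π/2 = 2*π;  (5)²·∫sin(5x)² dx = 25·π/2 = 25*π/2.
  u² cross terms: 2·(-2)·(5)·∫cos(x)·sin(5x) dx = -20·(0) = 0.
  So ∫_0^π u² dx = 2*π + 25*π/2 + 0 = 29*π/2.
  (u')² squared terms: (2)²·∫sin(x)² dx = 4·π/2 = 2*π;  (25)²·∫cos(5x)² dx = 625·π/2 = 625*π/2.
  (u')² cross terms: 2·(2)·(25)·∫sin(x)·cos(5x) dx = 100·(0) = 0.
  So ∫_0^π (u')² dx = 2*π + 625*π/2 + 0 = 629*π/2.
||u||_{H^1}^2 = (29*π/2) + (629*π/2) = 329*π.


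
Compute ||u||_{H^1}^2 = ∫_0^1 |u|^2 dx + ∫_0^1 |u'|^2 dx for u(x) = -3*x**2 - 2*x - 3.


||u||_{H^1}^2 = 827/15

The H^1 norm (squared) on an interval (0, L) is
  ||u||_{H^1}^2 = ∫_0^L u(x)^2 dx + ∫_0^L u'(x)^2 dx.
Compute u'(x) = -6*x - 2.
Then u(x)^2 = 9*x**4 + 12*x**3 + 22*x**2 + 12*x + 9 and u'(x)^2 = 36*x**2 + 24*x + 4.
Integrate each monomial from 0 to 1 using ∫_0^1 c·x^n dx = c·1^(n+1)/(n+1):
  ∫_0^1 u(x)^2 dx = ∫_0^1 (9*x^4 + 12*x^3 + 22*x^2 + 12*x + 9) dx. Term by term:
    ∫_0^1 9*x^4 dx = 9/5;  ∫_0^1 12*x^3 dx = 3;  ∫_0^1 22*x^2 dx = 22/3;
    ∫_0^1 12*x dx = 6;  ∫_0^1 9 dx = 9.
  Sum: 9/5 + 3 + 22/3 + 6 + 9 = 407/15.
  ∫_0^1 u'(x)^2 dx = ∫_0^1 (36*x^2 + 24*x + 4) dx. Term by term:
    ∫_0^1 36*x^2 dx = 12;  ∫_0^1 24*x dx = 12;  ∫_0^1 4 dx = 4.
  Sum: 12 + 12 + 4 = 28.
Adding: ||u||_{H^1}^2 = 407/15 + 28 = 827/15.


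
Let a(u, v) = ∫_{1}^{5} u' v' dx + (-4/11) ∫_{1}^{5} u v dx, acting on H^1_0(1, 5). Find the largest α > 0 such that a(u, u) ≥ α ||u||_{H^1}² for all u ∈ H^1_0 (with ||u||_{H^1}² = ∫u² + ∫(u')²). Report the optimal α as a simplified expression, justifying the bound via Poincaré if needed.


α = (-64/11 + π^2)/(π^2 + 16)

Coercivity of a(·,·) on H^1_0(1, 5) means a(u, u) ≥ α ||u||_{H^1}² for every u ∈ H^1_0.
The interval has length L = 4, and Poincaré/coercivity depend only on L. Here a(u, u) = ∫(u')² + (-4/11)·∫u².
Here c = -4/11 < 0 with |c| < (π/L)² = π^2/16, so coercivity still holds. The condition a(u,u) ≥ α||u||_{H^1}² reads (1−α)∫(u')² ≥ (α−c)∫u². Any admissible α is ≤ 1 (rapidly oscillating u have ∫u²/∫(u')² → 0), and α = 1 would force 0 ≥ (1−c)∫u², impossible since c < 1; so 1−α > 0. By the sharp Poincaré inequality on H^1_0 of an interval of length L, ∫(u')² ≥ (π/L)²∫u² with equality for the first sine mode sin(π(x−x₀)/L) (x₀ the left endpoint), so the inequality holds for all u iff (1−α)(π/L)² ≥ α − c, i.e. α ≤ ((π/L)² + c)/((π/L)² + 1) = (1 + c(L/π)²)/(1 + (L/π)²). (Direct route, valid since c ≤ 0: Poincaré gives c∫u² ≥ c(L/π)²∫(u')², so a(u,u) ≥ (1 + c(L/π)²)∫(u')², while ||u||_{H^1}² ≤ (1 + (L/π)²)∫(u')²; dividing yields the same α.) With (π/L)² = π^2/16 and c = -4/11, the largest admissible constant is α = ((π/L)² + c)/((π/L)² + 1).
Simplifying, α = (-64/11 + π^2)/(π^2 + 16).


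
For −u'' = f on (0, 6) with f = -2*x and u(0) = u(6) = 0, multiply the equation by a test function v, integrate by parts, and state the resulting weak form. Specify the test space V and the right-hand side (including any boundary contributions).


V = H^1_0(0, 6) (so v(0) = v(6) = 0); weak form: ∫_0^6 u'v' dx = ∫_0^6 (-2*x) v dx for all v ∈ V.

Multiply both sides by a test function v and integrate from 0 to 6:
  ∫_0^6 −u''(x) v(x) dx = ∫_0^6 f(x) v(x) dx.
Integrate the LHS by parts once:
  ∫_0^6 −u'' v dx = −[u'(x) v(x)]_0^6 + ∫_0^6 u'(x) v'(x) dx.
Thus ∫_0^6 u'(x) v'(x) dx = ∫_0^6 f(x) v(x) dx + [u'(x) v(x)]_0^6.
Choose V so that boundary terms are either known or forced to vanish.
u is Dirichlet: u(0) = u(6) = 0. Let V = H^1_0(0, 6); then v(0) = v(6) = 0, and [u' v]_0^6 = 0.
Weak formulation: find u (satisfying any essential BC) such that ∫_0^6 u'(x) v'(x) dx = ∫_0^6 f v dx for all v ∈ V.
Substituting f(x) = -2*x, the right-hand side is ∫_0^6 (-2*x) v dx.


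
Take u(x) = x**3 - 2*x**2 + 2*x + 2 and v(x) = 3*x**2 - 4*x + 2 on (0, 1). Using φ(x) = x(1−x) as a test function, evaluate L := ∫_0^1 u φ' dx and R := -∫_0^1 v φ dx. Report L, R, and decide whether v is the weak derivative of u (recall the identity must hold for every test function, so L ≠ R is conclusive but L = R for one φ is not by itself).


LHS = -3/20, RHS = -3/20. Yes, v = u' weakly.

u(x) = x**3 - 2*x**2 + 2*x + 2, classical derivative u'(x) = 3*x**2 - 4*x + 2.
φ(x) = x(1−x), so φ'(x) = 1 - 2*x.
Note φ(0) = φ(1) = 0, so the boundary term u·φ vanishes.
LHS = ∫_0^1 u(x) φ'(x) dx = ∫_0^1 (-2*x^4 + 5*x^3 - 6*x^2 - 2*x + 2) dx. Term by term:
  ∫_0^1 -2*x^4 dx = -2/5;  ∫_0^1 5*x^3 dx = 5/4;  ∫_0^1 -6*x^2 dx = -2;
  ∫_0^1 -2*x dx = -1;  ∫_0^1 2 dx = 2.
Sum: -2/5 + 5/4 − 2 − 1 + 2 = -3/20.
So LHS = -3/20.
∫_0^1 v(x) φ(x) dx = ∫_0^1 (-3*x^4 + 7*x^3 - 6*x^2 + 2*x) dx. Term by term:
  ∫_0^1 -3*x^4 dx = -3/5;  ∫_0^1 7*x^3 dx = 7/4;  ∫_0^1 -6*x^2 dx = -2;
  ∫_0^1 2*x dx = 1.
Sum: -3/5 + 7/4 − 2 + 1 = 3/20.
So RHS = -∫_0^1 v(x) φ(x) dx = -3/20.
LHS = RHS, so the identity holds for this test φ.
Moreover u is smooth here and v(x) = u'(x) = 3*x**2 - 4*x + 2 pointwise, so the identity holds for every test function. Hence v is the weak derivative of u.


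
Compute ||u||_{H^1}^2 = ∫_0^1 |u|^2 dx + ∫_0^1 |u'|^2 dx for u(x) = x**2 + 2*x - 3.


||u||_{H^1}^2 = 193/15

The H^1 norm (squared) on an interval (0, L) is
  ||u||_{H^1}^2 = ∫_0^L u(x)^2 dx + ∫_0^L u'(x)^2 dx.
Compute u'(x) = 2*x + 2.
Then u(x)^2 = x**4 + 4*x**3 - 2*x**2 - 12*x + 9 and u'(x)^2 = 4*x**2 + 8*x + 4.
Integrate each monomial from 0 to 1 using ∫_0^1 c·x^n dx = c·1^(n+1)/(n+1):
  ∫_0^1 u(x)^2 dx = ∫_0^1 (x^4 + 4*x^3 - 2*x^2 - 12*x + 9) dx. Term by term:
    ∫_0^1 x^4 dx = 1/5;  ∫_0^1 4*x^3 dx = 1;  ∫_0^1 -2*x^2 dx = -2/3;
    ∫_0^1 -12*x dx = -6;  ∫_0^1 9 dx = 9.
  Sum: 1/5 + 1 − 2/3 − 6 + 9 = 53/15.
  ∫_0^1 u'(x)^2 dx = ∫_0^1 (4*x^2 + 8*x + 4) dx. Term by term:
    ∫_0^1 4*x^2 dx = 4/3;  ∫_0^1 8*x dx = 4;  ∫_0^1 4 dx = 4.
  Sum: 4/3 + 4 + 4 = 28/3.
Adding: ||u||_{H^1}^2 = 53/15 + 28/3 = 193/15.


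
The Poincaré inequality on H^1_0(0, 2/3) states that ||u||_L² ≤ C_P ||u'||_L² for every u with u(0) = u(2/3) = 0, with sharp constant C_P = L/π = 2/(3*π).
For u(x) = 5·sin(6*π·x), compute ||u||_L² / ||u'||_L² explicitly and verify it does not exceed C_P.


||u||_L² / ||u'||_L² = 1/(6*π) < C_P = 2/(3*π).

u(x) = 5·sin(6*π·x), so u'(x) = 30*π*cos(6*π*x).
Writing u(x) = A·sin(kπx/L) with A = 5 and k = 4, use ∫_0^L sin²(kπx/L) dx = L/2 and ∫_0^L cos²(kπx/L) dx = L/2.
u² = 25·sin²(6*π·x) and (u')² = 900*π^2·cos²(6*π·x), and each of sin², cos² integrates to L/2 = 1/3 over (0, 2/3).
∫_0^2/3 u² dx = 25/3, so ||u||_L² = 5*sqrt(3)/3.
∫_0^2/3 (u')² dx = 300*π^2, so ||u'||_L² = 10*sqrt(3)*π.
Ratio ||u||_L² / ||u'||_L² = 1/(6*π).
Sharp Poincaré constant on H^1_0(0, 2/3) is C_P = L/π = 2/(3*π), achieved by sin(3*π/2·x).
This is the k = 4 harmonic; the ratio L/(kπ) is strictly less than C_P = L/π, consistent with the sharp inequality ||u||_L² ≤ C_P ||u'||_L².


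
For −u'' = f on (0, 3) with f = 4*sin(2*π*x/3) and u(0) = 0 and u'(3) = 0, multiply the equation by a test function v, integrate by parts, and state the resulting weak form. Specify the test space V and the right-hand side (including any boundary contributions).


V = {v ∈ H^1(0, 3) : v(0) = 0} (test functions vanish at x = 0 where u is specified); weak form: ∫_0^3 u'v' dx = ∫_0^3 (4*sin(2*π*x/3)) v dx for all v ∈ V.

Multiply both sides by a test function v and integrate from 0 to 3:
  ∫_0^3 −u''(x) v(x) dx = ∫_0^3 f(x) v(x) dx.
Integrate the LHS by parts once:
  ∫_0^3 −u'' v dx = −[u'(x) v(x)]_0^3 + ∫_0^3 u'(x) v'(x) dx.
Thus ∫_0^3 u'(x) v'(x) dx = ∫_0^3 f(x) v(x) dx + [u'(x) v(x)]_0^3.
Choose V so that boundary terms are either known or forced to vanish.
Mixed BC: u(0) = 0 (Dirichlet) and u'(3) = 0 (Neumann). Define V = {v ∈ H^1(0, 3) : v(0) = 0}. Then [u' v]_0^3 = u'(3)·v(3) − u'(0)·0 = 0.
Weak formulation: find u (satisfying any essential BC) such that ∫_0^3 u'(x) v'(x) dx = ∫_0^3 f v dx for all v ∈ V (Dirichlet at 0 absorbed into V; the Neumann datum at x = 3 is zero, so no boundary term remains).
Substituting f(x) = 4*sin(2*π*x/3), the right-hand side is ∫_0^3 (4*sin(2*π*x/3)) v dx.


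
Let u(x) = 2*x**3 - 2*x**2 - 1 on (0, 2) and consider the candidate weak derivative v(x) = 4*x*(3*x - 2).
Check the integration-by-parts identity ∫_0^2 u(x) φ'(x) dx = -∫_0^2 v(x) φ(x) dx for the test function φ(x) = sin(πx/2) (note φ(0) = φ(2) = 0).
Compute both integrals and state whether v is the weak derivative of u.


LHS = -32/π + 192/π^3, RHS = -64/π + 384/π^3. No, v is not the weak derivative of u.

u(x) = 2*x**3 - 2*x**2 - 1, classical derivative u'(x) = 6*x**2 - 4*x.
φ(x) = sin(πx/2), so φ'(x) = π*cos(π*x/2)/2.
Note φ(0) = φ(2) = 0, so the boundary term u·φ vanishes.
LHS = ∫_0^2 u(x) φ'(x) dx = ∫_0^2 (π*x^3*cos(π*x/2) - π*x^2*cos(π*x/2) - π*cos(π*x/2)/2) dx. Term by term:
  ∫_0^2 -π*cos(π*x/2)/2 dx = 0;  ∫_0^2 π*x^3*cos(π*x/2) dx = -48/π + 192/π^3;  ∫_0^2 -π*x^2*cos(π*x/2) dx = 16/π.
Sum: 0 + -48/π + 192/π^3 + 16/π = -32/π + 192/π^3.
So LHS = -32/π + 192/π^3.
∫_0^2 v(x) φ(x) dx = ∫_0^2 (12*x^2*sin(π*x/2) - 8*x*sin(π*x/2)) dx. Term by term:
  ∫_0^2 -8*x*sin(π*x/2) dx = -32/π;  ∫_0^2 12*x^2*sin(π*x/2) dx = -384/π^3 + 96/π.
Sum: -32/π + -384/π^3 + 96/π = -384/π^3 + 64/π.
So RHS = -∫_0^2 v(x) φ(x) dx = -64/π + 384/π^3.
LHS − RHS = -192/π^3 + 32/π ≠ 0, so the identity fails.
(For a valid weak derivative the identity must hold for EVERY test function, in particular this one. The failure shows v is NOT the weak derivative of u.)
Correct weak derivative would be u'(x) = 6*x**2 - 4*x.


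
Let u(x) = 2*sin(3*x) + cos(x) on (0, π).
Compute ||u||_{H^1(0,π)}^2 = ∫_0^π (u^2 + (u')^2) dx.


||u||_{H^1(0,π)}^2 = 21*π

u'(x) = -sin(x) + 6*cos(3*x).
Expand u² and (u')² and integrate term by term on (0, π), using: for integers n ≥ 1, ∫_0^π sin²(nx) dx = ∫_0^π cos²(nx) dx = π/2; for n ≠ n', ∫_0^π sin(nx)sin(n'x) dx = ∫_0^π cos(nx)cos(n'x) dx = 0; and by product-to-sum, ∫_0^π sin(nx)cos(n'x) dx = ½∫_0^π [sin((n+n')x) + sin((n−n')x)] dx, which is 0 when n+n' is even and 2n/(n²−n'²) when n+n' is odd (it need not vanish on (0, π)).
  u² squared terms: (2)²·∫sin(3x)² dx = 4·π/2 = 2*π;  (1)²·∫cos(x)² dx = 1·π/2 = π/2.
  u² cross terms: 2·(2)·(1)·∫sin(3x)·cos(x) dx = 4·(0) = 0.
  So ∫_0^π u² dx = 2*π + π/2 + 0 = 5*π/2.
  (u')² squared terms: (-1)²·∫sin(x)² dx = 1·π/2 = π/2;  (6)²·∫cos(3x)² dx = 36·π/2 = 18*π.
  (u')² cross terms: 2·(-1)·(6)·∫sin(x)·cos(3x) dx = -12·(0) = 0.
  So ∫_0^π (u')² dx = π/2 + 18*π + 0 = 37*π/2.
||u||_{H^1}^2 = (5*π/2) + (37*π/2) = 21*π.


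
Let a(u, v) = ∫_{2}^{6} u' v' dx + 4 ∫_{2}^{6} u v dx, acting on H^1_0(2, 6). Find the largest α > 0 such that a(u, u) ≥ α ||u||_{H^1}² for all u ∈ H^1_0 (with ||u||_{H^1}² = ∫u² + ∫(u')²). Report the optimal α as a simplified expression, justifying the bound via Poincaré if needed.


α = 1

Coercivity of a(·,·) on H^1_0(2, 6) means a(u, u) ≥ α ||u||_{H^1}² for every u ∈ H^1_0.
The interval has length L = 4, and Poincaré/coercivity depend only on L. Here a(u, u) = ∫(u')² + (4)·∫u².
Here c = 4 ≥ 1, so a(u,u) = ∫(u')² + c∫u² ≥ ∫(u')² + ∫u² = ||u||_{H^1}², i.e. α = 1 works. No larger α is possible: a(u,u) ≥ α||u||_{H^1}² means (1−α)∫(u')² ≥ (α−c)∫u², and for the modes u_n = sin(nπ(x−x₀)/L) (x₀ the left endpoint) one has ∫u_n²/∫(u_n')² = (L/(nπ))² → 0, so a(u_n,u_n)/||u_n||_{H^1}² → 1. Hence the optimal constant is α = 1.
Therefore α = 1.


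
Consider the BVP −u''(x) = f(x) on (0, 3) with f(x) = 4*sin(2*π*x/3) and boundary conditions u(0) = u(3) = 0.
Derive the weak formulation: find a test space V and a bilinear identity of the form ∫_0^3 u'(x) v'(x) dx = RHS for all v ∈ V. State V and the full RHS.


V = H^1_0(0, 3) (so v(0) = v(3) = 0); weak form: ∫_0^3 u'v' dx = ∫_0^3 (4*sin(2*π*x/3)) v dx for all v ∈ V.

Multiply both sides by a test function v and integrate from 0 to 3:
  ∫_0^3 −u''(x) v(x) dx = ∫_0^3 f(x) v(x) dx.
Integrate the LHS by parts once:
  ∫_0^3 −u'' v dx = −[u'(x) v(x)]_0^3 + ∫_0^3 u'(x) v'(x) dx.
Thus ∫_0^3 u'(x) v'(x) dx = ∫_0^3 f(x) v(x) dx + [u'(x) v(x)]_0^3.
Choose V so that boundary terms are either known or forced to vanish.
u is Dirichlet: u(0) = u(3) = 0. Let V = H^1_0(0, 3); then v(0) = v(3) = 0, and [u' v]_0^3 = 0.
Weak formulation: find u (satisfying any essential BC) such that ∫_0^3 u'(x) v'(x) dx = ∫_0^3 f v dx for all v ∈ V.
Substituting f(x) = 4*sin(2*π*x/3), the right-hand side is ∫_0^3 (4*sin(2*π*x/3)) v dx.


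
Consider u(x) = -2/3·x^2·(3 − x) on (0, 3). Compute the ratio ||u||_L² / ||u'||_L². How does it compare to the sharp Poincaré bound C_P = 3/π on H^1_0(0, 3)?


||u||_L² / ||u'||_L² = 3*sqrt(14)/14 < C_P = 3/π.

u(x) = -2/3·x^2·(3 − x), so u'(x) = 2*x*(x - 2).
u(x) = -2/3·x^2·(3 − x) vanishes at x = 0 and x = 3, so u ∈ H^1_0(0, 3). Differentiate via the product rule and integrate the resulting polynomials term by term.
  ∫_0^3 u² dx = ∫_0^3 (4*x^6/9 - 8*x^5/3 + 4*x^4) dx. Term by term:
    ∫_0^3 4*x^6/9 dx = 972/7;  ∫_0^3 -8*x^5/3 dx = -324;  ∫_0^3 4*x^4 dx = 972/5.
  Sum: 972/7 − 324 + 972/5 = 324/35.
  ∫_0^3 (u')² dx = ∫_0^3 (4*x^4 - 16*x^3 + 16*x^2) dx. Term by term:
    ∫_0^3 4*x^4 dx = 972/5;  ∫_0^3 -16*x^3 dx = -324;  ∫_0^3 16*x^2 dx = 144.
  Sum: 972/5 − 324 + 144 = 72/5.
∫_0^3 u² dx = 324/35, so ||u||_L² = 18*sqrt(35)/35.
∫_0^3 (u')² dx = 72/5, so ||u'||_L² = 6*sqrt(10)/5.
Ratio ||u||_L² / ||u'||_L² = 3*sqrt(14)/14.
Sharp Poincaré constant on H^1_0(0, 3) is C_P = L/π = 3/π, achieved by sin(π/3·x).
A polynomial bump cannot attain the sharp Poincaré constant (only the first sine eigenfunction does), so the ratio is strictly less than C_P, consistent with ||u||_L² ≤ C_P ||u'||_L².


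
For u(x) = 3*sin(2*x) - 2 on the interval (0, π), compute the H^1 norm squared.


||u||_{H^1(0,π)}^2 = 53*π/2

u'(x) = 6*cos(2*x).
Expand u² and (u')² and integrate term by term on (0, π), using: for integers n ≥ 1, ∫_0^π sin²(nx) dx = ∫_0^π cos²(nx) dx = π/2; for n ≠ n', ∫_0^π sin(nx)sin(n'x) dx = ∫_0^π cos(nx)cos(n'x) dx = 0; and by product-to-sum, ∫_0^π sin(nx)cos(n'x) dx = ½∫_0^π [sin((n+n')x) + sin((n−n')x)] dx, which is 0 when n+n' is even and 2n/(n²−n'²) when n+n' is odd (it need not vanish on (0, π)). For the constant mode: ∫_0^π 1 dx = π, ∫_0^π cos(nx) dx = 0, ∫_0^π sin(nx) dx = (1−(−1)^n)/n.
  u² squared terms: (-2)²·∫1 dx = 4·π = 4*π;  (3)²·∫sin(2x)² dx = 9·π/2 = 9*π/2.
  u² cross terms: 2·(-2)·(3)·∫1·sin(2x) dx = -12·(0) = 0.
  So ∫_0^π u² dx = 4*π + 9*π/2 + 0 = 17*π/2.
  (u')² squared terms: (6)²·∫cos(2x)² dx = 36·π/2 = 18*π.
  So ∫_0^π (u')² dx = 18*π.
||u||_{H^1}^2 = (17*π/2) + (18*π) = 53*π/2.


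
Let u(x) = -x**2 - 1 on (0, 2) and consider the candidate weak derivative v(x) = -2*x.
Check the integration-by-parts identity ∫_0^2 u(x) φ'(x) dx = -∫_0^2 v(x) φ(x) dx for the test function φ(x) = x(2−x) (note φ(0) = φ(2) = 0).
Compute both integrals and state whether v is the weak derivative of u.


LHS = 8/3, RHS = 8/3. Yes, v = u' weakly.

u(x) = -x**2 - 1, classical derivative u'(x) = -2*x.
φ(x) = x(2−x), so φ'(x) = 2 - 2*x.
Note φ(0) = φ(2) = 0, so the boundary term u·φ vanishes.
LHS = ∫_0^2 u(x) φ'(x) dx = ∫_0^2 (2*x^3 - 2*x^2 + 2*x - 2) dx. Term by term:
  ∫_0^2 2*x^3 dx = 8;  ∫_0^2 -2*x^2 dx = -16/3;  ∫_0^2 2*x dx = 4;
  ∫_0^2 -2 dx = -4.
Sum: 8 − 16/3 + 4 − 4 = 8/3.
So LHS = 8/3.
∫_0^2 v(x) φ(x) dx = ∫_0^2 (2*x^3 - 4*x^2) dx. Term by term:
  ∫_0^2 2*x^3 dx = 8;  ∫_0^2 -4*x^2 dx = -32/3.
Sum: 8 − 32/3 = -8/3.
So RHS = -∫_0^2 v(x) φ(x) dx = 8/3.
LHS = RHS, so the identity holds for this test φ.
Moreover u is smooth here and v(x) = u'(x) = -2*x pointwise, so the identity holds for every test function. Hence v is the weak derivative of u.


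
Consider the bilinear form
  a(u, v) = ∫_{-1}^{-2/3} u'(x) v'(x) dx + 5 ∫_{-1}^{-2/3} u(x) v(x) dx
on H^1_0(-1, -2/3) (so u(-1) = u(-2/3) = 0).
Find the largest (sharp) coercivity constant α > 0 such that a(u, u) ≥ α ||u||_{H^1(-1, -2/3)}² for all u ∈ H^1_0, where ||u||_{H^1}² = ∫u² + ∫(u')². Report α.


α = 1

Coercivity of a(·,·) on H^1_0(-1, -2/3) means a(u, u) ≥ α ||u||_{H^1}² for every u ∈ H^1_0.
The interval has length L = 1/3, and Poincaré/coercivity depend only on L. Here a(u, u) = ∫(u')² + (5)·∫u².
Here c = 5 ≥ 1, so a(u,u) = ∫(u')² + c∫u² ≥ ∫(u')² + ∫u² = ||u||_{H^1}², i.e. α = 1 works. No larger α is possible: a(u,u) ≥ α||u||_{H^1}² means (1−α)∫(u')² ≥ (α−c)∫u², and for the modes u_n = sin(nπ(x−x₀)/L) (x₀ the left endpoint) one has ∫u_n²/∫(u_n')² = (L/(nπ))² → 0, so a(u_n,u_n)/||u_n||_{H^1}² → 1. Hence the optimal constant is α = 1.
Therefore α = 1.


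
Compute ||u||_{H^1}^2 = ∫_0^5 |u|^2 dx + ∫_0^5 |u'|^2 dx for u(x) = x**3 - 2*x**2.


||u||_{H^1}^2 = 40500/7

The H^1 norm (squared) on an interval (0, L) is
  ||u||_{H^1}^2 = ∫_0^L u(x)^2 dx + ∫_0^L u'(x)^2 dx.
Compute u'(x) = 3*x**2 - 4*x.
Then u(x)^2 = x**6 - 4*x**5 + 4*x**4 and u'(x)^2 = 9*x**4 - 24*x**3 + 16*x**2.
Integrate each monomial from 0 to 5 using ∫_0^5 c·x^n dx = c·5^(n+1)/(n+1):
  ∫_0^5 u(x)^2 dx = ∫_0^5 (x^6 - 4*x^5 + 4*x^4) dx. Term by term:
    ∫_0^5 x^6 dx = 78125/7;  ∫_0^5 -4*x^5 dx = -31250/3;  ∫_0^5 4*x^4 dx = 2500.
  Sum: 78125/7 − 31250/3 + 2500 = 68125/21.
  ∫_0^5 u'(x)^2 dx = ∫_0^5 (9*x^4 - 24*x^3 + 16*x^2) dx. Term by term:
    ∫_0^5 9*x^4 dx = 5625;  ∫_0^5 -24*x^3 dx = -3750;  ∫_0^5 16*x^2 dx = 2000/3.
  Sum: 5625 − 3750 + 2000/3 = 7625/3.
Adding: ||u||_{H^1}^2 = 68125/21 + 7625/3 = 40500/7.


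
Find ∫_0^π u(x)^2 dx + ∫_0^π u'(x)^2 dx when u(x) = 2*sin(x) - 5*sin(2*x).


||u||_{H^1(0,π)}^2 = 133*π/2

u'(x) = 2*cos(x) - 10*cos(2*x).
Expand u² and (u')² and integrate term by term on (0, π), using: for integers n ≥ 1, ∫_0^π sin²(nx) dx = ∫_0^π cos²(nx) dx = π/2; for n ≠ n', ∫_0^π sin(nx)sin(n'x) dx = ∫_0^π cos(nx)cos(n'x) dx = 0; and by product-to-sum, ∫_0^π sin(nx)cos(n'x) dx = ½∫_0^π [sin((n+n')x) + sin((n−n')x)] dx, which is 0 when n+n' is even and 2n/(n²−n'²) when n+n' is odd (it need not vanish on (0, π)).
  u² squared terms: (-5)²·∫sin(2x)² dx = 25·π/2 = 25*π/2;  (2)²·∫sin(x)² dx = 4·π/2 = 2*π.
  u² cross terms: 2·(-5)·(2)·∫sin(2x)·sin(x) dx = -20·(0) = 0.
  So ∫_0^π u² dx = 25*π/2 + 2*π + 0 = 29*π/2.
  (u')² squared terms: (-10)²·∫cos(2x)² dx = 100·π/2 = 50*π;  (2)²·∫cos(x)² dx = 4·π/2 = 2*π.
  (u')² cross terms: 2·(-10)·(2)·∫cos(2x)·cos(x) dx = -40·(0) = 0.
  So ∫_0^π (u')² dx = 50*π + 2*π + 0 = 52*π.
||u||_{H^1}^2 = (29*π/2) + (52*π) = 133*π/2.


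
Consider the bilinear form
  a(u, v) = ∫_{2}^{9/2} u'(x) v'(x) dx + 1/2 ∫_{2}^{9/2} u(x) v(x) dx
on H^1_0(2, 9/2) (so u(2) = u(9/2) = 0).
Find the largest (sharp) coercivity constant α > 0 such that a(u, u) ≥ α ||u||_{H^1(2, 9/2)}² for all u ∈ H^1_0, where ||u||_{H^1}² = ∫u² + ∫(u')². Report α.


α = (25 + 8*π^2)/(2*(25 + 4*π^2))

Coercivity of a(·,·) on H^1_0(2, 9/2) means a(u, u) ≥ α ||u||_{H^1}² for every u ∈ H^1_0.
The interval has length L = 5/2, and Poincaré/coercivity depend only on L. Here a(u, u) = ∫(u')² + (1/2)·∫u².
Here 0 < c = 1/2 < 1. The condition a(u,u) ≥ α||u||_{H^1}² reads (1−α)∫(u')² ≥ (α−c)∫u². Any admissible α is ≤ 1 (rapidly oscillating u have ∫u²/∫(u')² → 0), and α = 1 would force 0 ≥ (1−c)∫u², impossible since c < 1; so 1−α > 0. By the sharp Poincaré inequality on H^1_0 of an interval of length L, ∫(u')² ≥ (π/L)²∫u² with equality for the first sine mode sin(π(x−x₀)/L) (x₀ the left endpoint), so the inequality holds for all u iff (1−α)(π/L)² ≥ α − c, i.e. α ≤ ((π/L)² + c)/((π/L)² + 1) = (1 + c(L/π)²)/(1 + (L/π)²). With (π/L)² = 4*π^2/25 and c = 1/2, the largest admissible constant is α = ((π/L)² + c)/((π/L)² + 1).
Simplifying, α = (25 + 8*π^2)/(2*(25 + 4*π^2)).


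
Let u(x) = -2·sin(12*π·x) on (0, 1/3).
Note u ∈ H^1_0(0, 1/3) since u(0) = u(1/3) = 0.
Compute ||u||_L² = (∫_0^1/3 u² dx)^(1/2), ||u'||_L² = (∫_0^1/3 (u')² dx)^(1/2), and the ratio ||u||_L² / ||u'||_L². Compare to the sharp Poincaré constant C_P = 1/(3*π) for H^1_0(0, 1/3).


||u||_L² / ||u'||_L² = 1/(12*π) < C_P = 1/(3*π).

u(x) = -2·sin(12*π·x), so u'(x) = -24*π*cos(12*π*x).
Writing u(x) = A·sin(kπx/L) with A = -2 and k = 4, use ∫_0^L sin²(kπx/L) dx = L/2 and ∫_0^L cos²(kπx/L) dx = L/2.
u² = 4·sin²(12*π·x) and (u')² = 576*π^2·cos²(12*π·x), and each of sin², cos² integrates to L/2 = 1/6 over (0, 1/3).
∫_0^1/3 u² dx = 2/3, so ||u||_L² = sqrt(6)/3.
∫_0^1/3 (u')² dx = 96*π^2, so ||u'||_L² = 4*sqrt(6)*π.
Ratio ||u||_L² / ||u'||_L² = 1/(12*π).
Sharp Poincaré constant on H^1_0(0, 1/3) is C_P = L/π = 1/(3*π), achieved by sin(3*π·x).
This is the k = 4 harmonic; the ratio L/(kπ) is strictly less than C_P = L/π, consistent with the sharp inequality ||u||_L² ≤ C_P ||u'||_L².


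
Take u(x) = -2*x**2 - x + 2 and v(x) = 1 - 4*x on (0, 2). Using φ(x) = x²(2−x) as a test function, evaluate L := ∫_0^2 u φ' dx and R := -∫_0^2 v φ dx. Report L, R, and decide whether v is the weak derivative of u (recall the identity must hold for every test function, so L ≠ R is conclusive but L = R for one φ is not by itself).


LHS = 116/15, RHS = 76/15. No, v is not the weak derivative of u.

u(x) = -2*x**2 - x + 2, classical derivative u'(x) = -4*x - 1.
φ(x) = x²(2−x), so φ'(x) = x*(4 - 3*x).
Note φ(0) = φ(2) = 0, so the boundary term u·φ vanishes.
LHS = ∫_0^2 u(x) φ'(x) dx = ∫_0^2 (6*x^4 - 5*x^3 - 10*x^2 + 8*x) dx. Term by term:
  ∫_0^2 6*x^4 dx = 192/5;  ∫_0^2 -5*x^3 dx = -20;  ∫_0^2 -10*x^2 dx = -80/3;
  ∫_0^2 8*x dx = 16.
Sum: 192/5 − 20 − 80/3 + 16 = 116/15.
So LHS = 116/15.
∫_0^2 v(x) φ(x) dx = ∫_0^2 (4*x^4 - 9*x^3 + 2*x^2) dx. Term by term:
  ∫_0^2 4*x^4 dx = 128/5;  ∫_0^2 -9*x^3 dx = -36;  ∫_0^2 2*x^2 dx = 16/3.
Sum: 128/5 − 36 + 16/3 = -76/15.
So RHS = -∫_0^2 v(x) φ(x) dx = 76/15.
LHS − RHS = 8/3 ≠ 0, so the identity fails.
(For a valid weak derivative the identity must hold for EVERY test function, in particular this one. The failure shows v is NOT the weak derivative of u.)
Correct weak derivative would be u'(x) = -4*x - 1.


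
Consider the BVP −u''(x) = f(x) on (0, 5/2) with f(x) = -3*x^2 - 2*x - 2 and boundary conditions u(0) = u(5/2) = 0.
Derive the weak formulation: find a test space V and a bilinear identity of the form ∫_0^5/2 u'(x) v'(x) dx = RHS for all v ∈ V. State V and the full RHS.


V = H^1_0(0, 5/2) (so v(0) = v(5/2) = 0); weak form: ∫_0^5/2 u'v' dx = ∫_0^5/2 (-3*x^2 - 2*x - 2) v dx for all v ∈ V.

Multiply both sides by a test function v and integrate from 0 to 5/2:
  ∫_0^5/2 −u''(x) v(x) dx = ∫_0^5/2 f(x) v(x) dx.
Integrate the LHS by parts once:
  ∫_0^5/2 −u'' v dx = −[u'(x) v(x)]_0^5/2 + ∫_0^5/2 u'(x) v'(x) dx.
Thus ∫_0^5/2 u'(x) v'(x) dx = ∫_0^5/2 f(x) v(x) dx + [u'(x) v(x)]_0^5/2.
Choose V so that boundary terms are either known or forced to vanish.
u is Dirichlet: u(0) = u(5/2) = 0. Let V = H^1_0(0, 5/2); then v(0) = v(5/2) = 0, and [u' v]_0^5/2 = 0.
Weak formulation: find u (satisfying any essential BC) such that ∫_0^5/2 u'(x) v'(x) dx = ∫_0^5/2 f v dx for all v ∈ V.
Substituting f(x) = -3*x^2 - 2*x - 2, the right-hand side is ∫_0^5/2 (-3*x^2 - 2*x - 2) v dx.


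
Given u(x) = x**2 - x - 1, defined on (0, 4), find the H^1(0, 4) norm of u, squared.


||u||_{H^1}^2 = 664/5

The H^1 norm (squared) on an interval (0, L) is
  ||u||_{H^1}^2 = ∫_0^L u(x)^2 dx + ∫_0^L u'(x)^2 dx.
Compute u'(x) = 2*x - 1.
Then u(x)^2 = x**4 - 2*x**3 - x**2 + 2*x + 1 and u'(x)^2 = 4*x**2 - 4*x + 1.
Integrate each monomial from 0 to 4 using ∫_0^4 c·x^n dx = c·4^(n+1)/(n+1):
  ∫_0^4 u(x)^2 dx = ∫_0^4 (x^4 - 2*x^3 - x^2 + 2*x + 1) dx. Term by term:
    ∫_0^4 x^4 dx = 1024/5;  ∫_0^4 -2*x^3 dx = -128;  ∫_0^4 -x^2 dx = -64/3;
    ∫_0^4 2*x dx = 16;  ∫_0^4 1 dx = 4.
  Sum: 1024/5 − 128 − 64/3 + 16 + 4 = 1132/15.
  ∫_0^4 u'(x)^2 dx = ∫_0^4 (4*x^2 - 4*x + 1) dx. Term by term:
    ∫_0^4 4*x^2 dx = 256/3;  ∫_0^4 -4*x dx = -32;  ∫_0^4 1 dx = 4.
  Sum: 256/3 − 32 + 4 = 172/3.
Adding: ||u||_{H^1}^2 = 1132/15 + 172/3 = 664/5.


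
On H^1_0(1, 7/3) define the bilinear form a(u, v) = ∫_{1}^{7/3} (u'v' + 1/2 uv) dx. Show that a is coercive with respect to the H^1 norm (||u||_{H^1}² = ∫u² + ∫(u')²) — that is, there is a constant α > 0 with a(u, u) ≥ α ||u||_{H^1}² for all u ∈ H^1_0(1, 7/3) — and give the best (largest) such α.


α = (8 + 9*π^2)/(16 + 9*π^2)

Coercivity of a(·,·) on H^1_0(1, 7/3) means a(u, u) ≥ α ||u||_{H^1}² for every u ∈ H^1_0.
The interval has length L = 4/3, and Poincaré/coercivity depend only on L. Here a(u, u) = ∫(u')² + (1/2)·∫u².
Here 0 < c = 1/2 < 1. The condition a(u,u) ≥ α||u||_{H^1}² reads (1−α)∫(u')² ≥ (α−c)∫u². Any admissible α is ≤ 1 (rapidly oscillating u have ∫u²/∫(u')² → 0), and α = 1 would force 0 ≥ (1−c)∫u², impossible since c < 1; so 1−α > 0. By the sharp Poincaré inequality on H^1_0 of an interval of length L, ∫(u')² ≥ (π/L)²∫u² with equality for the first sine mode sin(π(x−x₀)/L) (x₀ the left endpoint), so the inequality holds for all u iff (1−α)(π/L)² ≥ α − c, i.e. α ≤ ((π/L)² + c)/((π/L)² + 1) = (1 + c(L/π)²)/(1 + (L/π)²). With (π/L)² = 9*π^2/16 and c = 1/2, the largest admissible constant is α = ((π/L)² + c)/((π/L)² + 1).
Simplifying, α = (8 + 9*π^2)/(16 + 9*π^2).


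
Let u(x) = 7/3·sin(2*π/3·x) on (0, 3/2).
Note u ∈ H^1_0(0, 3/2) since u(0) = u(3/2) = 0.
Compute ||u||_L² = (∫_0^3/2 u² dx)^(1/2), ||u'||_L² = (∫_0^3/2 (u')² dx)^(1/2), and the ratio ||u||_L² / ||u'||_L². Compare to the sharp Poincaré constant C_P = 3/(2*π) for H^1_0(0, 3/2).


||u||_L² / ||u'||_L² = 3/(2*π) = C_P.

u(x) = 7/3·sin(2*π/3·x), so u'(x) = 14*π*cos(2*π*x/3)/9.
Writing u(x) = A·sin(kπx/L) with A = 7/3 and k = 1, use ∫_0^L sin²(kπx/L) dx = L/2 and ∫_0^L cos²(kπx/L) dx = L/2.
u² = 49/9·sin²(2*π/3·x) and (u')² = 196*π^2/81·cos²(2*π/3·x), and each of sin², cos² integrates to L/2 = 3/4 over (0, 3/2).
∫_0^3/2 u² dx = 49/12, so ||u||_L² = 7*sqrt(3)/6.
∫_0^3/2 (u')² dx = 49*π^2/27, so ||u'||_L² = 7*sqrt(3)*π/9.
Ratio ||u||_L² / ||u'||_L² = 3/(2*π).
Sharp Poincaré constant on H^1_0(0, 3/2) is C_P = L/π = 3/(2*π), achieved by sin(2*π/3·x).
This is the k = 1 eigenfunction (up to amplitude), so the ratio equals the sharp Poincaré constant exactly.


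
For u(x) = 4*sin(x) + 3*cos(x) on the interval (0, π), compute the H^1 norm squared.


||u||_{H^1(0,π)}^2 = 25*π

u'(x) = -3*sin(x) + 4*cos(x).
Expand u² and (u')² and integrate term by term on (0, π), using: for integers n ≥ 1, ∫_0^π sin²(nx) dx = ∫_0^π cos²(nx) dx = π/2; for n ≠ n', ∫_0^π sin(nx)sin(n'x) dx = ∫_0^π cos(nx)cos(n'x) dx = 0; and by product-to-sum, ∫_0^π sin(nx)cos(n'x) dx = ½∫_0^π [sin((n+n')x) + sin((n−n')x)] dx, which is 0 when n+n' is even and 2n/(n²−n'²) when n+n' is odd (it need not vanish on (0, π)).
  u² squared terms: (3)²·∫cos(x)² dx = 9·π/2 = 9*π/2;  (4)²·∫sin(x)² dx = 16·π/2 = 8*π.
  u² cross terms: 2·(3)·(4)·∫cos(x)·sin(x) dx = 24·(0) = 0.
  So ∫_0^π u² dx = 9*π/2 + 8*π + 0 = 25*π/2.
  (u')² squared terms: (-3)²·∫sin(x)² dx = 9·π/2 = 9*π/2;  (4)²·∫cos(x)² dx = 16·π/2 = 8*π.
  (u')² cross terms: 2·(-3)·(4)·∫sin(x)·cos(x) dx = -24·(0) = 0.
  So ∫_0^π (u')² dx = 9*π/2 + 8*π + 0 = 25*π/2.
||u||_{H^1}^2 = (25*π/2) + (25*π/2) = 25*π.


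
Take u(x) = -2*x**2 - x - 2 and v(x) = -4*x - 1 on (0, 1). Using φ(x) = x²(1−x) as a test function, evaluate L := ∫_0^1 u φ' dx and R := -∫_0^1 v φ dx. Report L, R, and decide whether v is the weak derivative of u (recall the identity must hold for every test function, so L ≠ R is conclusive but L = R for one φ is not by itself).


LHS = 17/60, RHS = 17/60. Yes, v = u' weakly.

u(x) = -2*x**2 - x - 2, classical derivative u'(x) = -4*x - 1.
φ(x) = x²(1−x), so φ'(x) = x*(2 - 3*x).
Note φ(0) = φ(1) = 0, so the boundary term u·φ vanishes.
LHS = ∫_0^1 u(x) φ'(x) dx = ∫_0^1 (6*x^4 - x^3 + 4*x^2 - 4*x) dx. Term by term:
  ∫_0^1 6*x^4 dx = 6/5;  ∫_0^1 -x^3 dx = -1/4;  ∫_0^1 4*x^2 dx = 4/3;
  ∫_0^1 -4*x dx = -2.
Sum: 6/5 − 1/4 + 4/3 − 2 = 17/60.
So LHS = 17/60.
∫_0^1 v(x) φ(x) dx = ∫_0^1 (4*x^4 - 3*x^3 - x^2) dx. Term by term:
  ∫_0^1 4*x^4 dx = 4/5;  ∫_0^1 -3*x^3 dx = -3/4;  ∫_0^1 -x^2 dx = -1/3.
Sum: 4/5 − 3/4 − 1/3 = -17/60.
So RHS = -∫_0^1 v(x) φ(x) dx = 17/60.
LHS = RHS, so the identity holds for this test φ.
Moreover u is smooth here and v(x) = u'(x) = -4*x - 1 pointwise, so the identity holds for every test function. Hence v is the weak derivative of u.


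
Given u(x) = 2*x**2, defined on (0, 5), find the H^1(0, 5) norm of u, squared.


||u||_{H^1}^2 = 9500/3

The H^1 norm (squared) on an interval (0, L) is
  ||u||_{H^1}^2 = ∫_0^L u(x)^2 dx + ∫_0^L u'(x)^2 dx.
Compute u'(x) = 4*x.
Then u(x)^2 = 4*x**4 and u'(x)^2 = 16*x**2.
Integrate each monomial from 0 to 5 using ∫_0^5 c·x^n dx = c·5^(n+1)/(n+1):
  ∫_0^5 u(x)^2 dx = ∫_0^5 (4*x^4) dx. Term by term:
    ∫_0^5 4*x^4 dx = 2500.
  ∫_0^5 u'(x)^2 dx = ∫_0^5 (16*x^2) dx. Term by term:
    ∫_0^5 16*x^2 dx = 2000/3.
Adding: ||u||_{H^1}^2 = 2500 + 2000/3 = 9500/3.


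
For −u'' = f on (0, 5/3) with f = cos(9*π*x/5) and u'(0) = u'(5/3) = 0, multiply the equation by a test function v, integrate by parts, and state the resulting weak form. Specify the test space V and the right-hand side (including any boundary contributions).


V = H^1(0, 5/3) (no boundary constraint on v; u is determined up to an additive constant); weak form: ∫_0^5/3 u'v' dx = ∫_0^5/3 (cos(9*π*x/5)) v dx for all v ∈ V.

Multiply both sides by a test function v and integrate from 0 to 5/3:
  ∫_0^5/3 −u''(x) v(x) dx = ∫_0^5/3 f(x) v(x) dx.
Integrate the LHS by parts once:
  ∫_0^5/3 −u'' v dx = −[u'(x) v(x)]_0^5/3 + ∫_0^5/3 u'(x) v'(x) dx.
Thus ∫_0^5/3 u'(x) v'(x) dx = ∫_0^5/3 f(x) v(x) dx + [u'(x) v(x)]_0^5/3.
Choose V so that boundary terms are either known or forced to vanish.
u has homogeneous Neumann: u'(0) = u'(5/3) = 0. So [u' v]_0^5/3 = 0·v(5/3) − 0·v(0) = 0 for any v; take V = H^1(0, 5/3).
Weak formulation: find u (satisfying any essential BC) such that ∫_0^5/3 u'(x) v'(x) dx = ∫_0^5/3 f v dx for all v ∈ V (homogeneous Neumann, so boundary terms vanish).
Substituting f(x) = cos(9*π*x/5), the right-hand side is ∫_0^5/3 (cos(9*π*x/5)) v dx.
Compatibility check (pure Neumann): taking v ≡ 1 ∈ V gives 0 = ∫_0^5/3 f dx + (0) − (0), i.e. ∫_0^5/3 f dx must equal u'(0) − u'(5/3) = 0. Indeed ∫_0^5/3 (cos(9*π*x/5)) dx = 0, so the data are compatible. The solution is then unique only up to an additive constant (fix it e.g. by requiring ∫_0^5/3 u dx = 0).


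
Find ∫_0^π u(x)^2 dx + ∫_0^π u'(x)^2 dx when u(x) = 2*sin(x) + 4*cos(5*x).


||u||_{H^1(0,π)}^2 = 212*π

u'(x) = -20*sin(5*x) + 2*cos(x).
Expand u² and (u')² and integrate term by term on (0, π), using: for integers n ≥ 1, ∫_0^π sin²(nx) dx = ∫_0^π cos²(nx) dx = π/2; for n ≠ n', ∫_0^π sin(nx)sin(n'x) dx = ∫_0^π cos(nx)cos(n'x) dx = 0; and by product-to-sum, ∫_0^π sin(nx)cos(n'x) dx = ½∫_0^π [sin((n+n')x) + sin((n−n')x)] dx, which is 0 when n+n' is even and 2n/(n²−n'²) when n+n' is odd (it need not vanish on (0, π)).
  u² squared terms: (2)²·∫sin(x)² dx = 4·π/2 = 2*π;  (4)²·∫cos(5x)² dx = 16·π/2 = 8*π.
  u² cross terms: 2·(2)·(4)·∫sin(x)·cos(5x) dx = 16·(0) = 0.
  So ∫_0^π u² dx = 2*π + 8*π + 0 = 10*π.
  (u')² squared terms: (-20)²·∫sin(5x)² dx = 400·π/2 = 200*π;  (2)²·∫cos(x)² dx = 4·π/2 = 2*π.
  (u')² cross terms: 2·(-20)·(2)·∫sin(5x)·cos(x) dx = -80·(0) = 0.
  So ∫_0^π (u')² dx = 200*π + 2*π + 0 = 202*π.
||u||_{H^1}^2 = (10*π) + (202*π) = 212*π.


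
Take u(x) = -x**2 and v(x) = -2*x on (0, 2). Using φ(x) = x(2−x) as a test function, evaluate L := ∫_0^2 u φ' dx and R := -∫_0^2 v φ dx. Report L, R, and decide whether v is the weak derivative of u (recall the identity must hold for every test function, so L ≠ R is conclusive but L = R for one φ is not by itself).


LHS = 8/3, RHS = 8/3. Yes, v = u' weakly.

u(x) = -x**2, classical derivative u'(x) = -2*x.
φ(x) = x(2−x), so φ'(x) = 2 - 2*x.
Note φ(0) = φ(2) = 0, so the boundary term u·φ vanishes.
LHS = ∫_0^2 u(x) φ'(x) dx = ∫_0^2 (2*x^3 - 2*x^2) dx. Term by term:
  ∫_0^2 2*x^3 dx = 8;  ∫_0^2 -2*x^2 dx = -16/3.
Sum: 8 − 16/3 = 8/3.
So LHS = 8/3.
∫_0^2 v(x) φ(x) dx = ∫_0^2 (2*x^3 - 4*x^2) dx. Term by term:
  ∫_0^2 2*x^3 dx = 8;  ∫_0^2 -4*x^2 dx = -32/3.
Sum: 8 − 32/3 = -8/3.
So RHS = -∫_0^2 v(x) φ(x) dx = 8/3.
LHS = RHS, so the identity holds for this test φ.
Moreover u is smooth here and v(x) = u'(x) = -2*x pointwise, so the identity holds for every test function. Hence v is the weak derivative of u.


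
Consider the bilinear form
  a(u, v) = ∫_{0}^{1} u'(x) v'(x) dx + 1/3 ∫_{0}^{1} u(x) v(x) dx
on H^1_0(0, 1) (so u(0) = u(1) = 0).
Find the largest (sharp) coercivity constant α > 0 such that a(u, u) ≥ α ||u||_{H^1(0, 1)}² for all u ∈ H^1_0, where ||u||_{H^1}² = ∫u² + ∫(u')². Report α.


α = (1/3 + π^2)/(1 + π^2)

Coercivity of a(·,·) on H^1_0(0, 1) means a(u, u) ≥ α ||u||_{H^1}² for every u ∈ H^1_0.
The interval has length L = 1, and Poincaré/coercivity depend only on L. Here a(u, u) = ∫(u')² + (1/3)·∫u².
Here 0 < c = 1/3 < 1. The condition a(u,u) ≥ α||u||_{H^1}² reads (1−α)∫(u')² ≥ (α−c)∫u². Any admissible α is ≤ 1 (rapidly oscillating u have ∫u²/∫(u')² → 0), and α = 1 would force 0 ≥ (1−c)∫u², impossible since c < 1; so 1−α > 0. By the sharp Poincaré inequality on H^1_0 of an interval of length L, ∫(u')² ≥ (π/L)²∫u² with equality for the first sine mode sin(π(x−x₀)/L) (x₀ the left endpoint), so the inequality holds for all u iff (1−α)(π/L)² ≥ α − c, i.e. α ≤ ((π/L)² + c)/((π/L)² + 1) = (1 + c(L/π)²)/(1 + (L/π)²). With (π/L)² = π^2 and c = 1/3, the largest admissible constant is α = ((π/L)² + c)/((π/L)² + 1).
Simplifying, α = (1/3 + π^2)/(1 + π^2).


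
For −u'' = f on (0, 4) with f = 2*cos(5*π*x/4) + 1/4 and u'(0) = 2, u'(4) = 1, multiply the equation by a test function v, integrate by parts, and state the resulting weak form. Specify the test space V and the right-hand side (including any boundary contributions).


V = H^1(0, 4) (v unrestricted at boundary; u is determined up to an additive constant); weak form: ∫_0^4 u'v' dx = ∫_0^4 (2*cos(5*π*x/4) + 1/4) v dx + v(4) − 2·v(0) for all v ∈ V.

Multiply both sides by a test function v and integrate from 0 to 4:
  ∫_0^4 −u''(x) v(x) dx = ∫_0^4 f(x) v(x) dx.
Integrate the LHS by parts once:
  ∫_0^4 −u'' v dx = −[u'(x) v(x)]_0^4 + ∫_0^4 u'(x) v'(x) dx.
Thus ∫_0^4 u'(x) v'(x) dx = ∫_0^4 f(x) v(x) dx + [u'(x) v(x)]_0^4.
Choose V so that boundary terms are either known or forced to vanish.
u has inhomogeneous Neumann u'(0) = 2, u'(4) = 1. [u' v]_0^4 = (1)·v(4) − (2)·v(0) = v(4) − 2·v(0). Take V = H^1(0, 4); boundary term becomes part of RHS.
Weak formulation: find u (satisfying any essential BC) such that ∫_0^4 u'(x) v'(x) dx = ∫_0^4 f v dx + v(4) − 2·v(0) for all v ∈ V (Neumann data are natural BCs: they enter the RHS as boundary terms).
Substituting f(x) = 2*cos(5*π*x/4) + 1/4, the right-hand side is ∫_0^4 (2*cos(5*π*x/4) + 1/4) v dx + v(4) − 2·v(0).
Compatibility check (pure Neumann): taking v ≡ 1 ∈ V gives 0 = ∫_0^4 f dx + (1) − (2), i.e. ∫_0^4 f dx must equal u'(0) − u'(4) = 1. Indeed ∫_0^4 (2*cos(5*π*x/4) + 1/4) dx = 1, so the data are compatible. The solution is then unique only up to an additive constant (fix it e.g. by requiring ∫_0^4 u dx = 0).
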